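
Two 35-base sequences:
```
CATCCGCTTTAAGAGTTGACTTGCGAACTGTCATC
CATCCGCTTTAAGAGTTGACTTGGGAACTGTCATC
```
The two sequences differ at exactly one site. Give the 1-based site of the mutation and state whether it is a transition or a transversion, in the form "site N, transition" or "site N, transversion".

site 24, transversion

The sequences differ only at site 24: C→G (pyrimidine→purine), a transversion.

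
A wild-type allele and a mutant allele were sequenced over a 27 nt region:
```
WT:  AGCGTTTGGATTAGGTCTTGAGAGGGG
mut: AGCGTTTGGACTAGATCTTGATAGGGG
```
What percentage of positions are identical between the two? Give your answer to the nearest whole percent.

89%

3 positions differ (11, 15, 22), so 24 of 27 match: 24/27 = 88.89%.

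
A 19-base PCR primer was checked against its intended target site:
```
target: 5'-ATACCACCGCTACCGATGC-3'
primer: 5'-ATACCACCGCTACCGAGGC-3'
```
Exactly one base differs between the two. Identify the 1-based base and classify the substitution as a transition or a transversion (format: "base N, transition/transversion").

base 17, transversion

The sequences differ only at base 17: T→G (pyrimidine→purine), a transversion.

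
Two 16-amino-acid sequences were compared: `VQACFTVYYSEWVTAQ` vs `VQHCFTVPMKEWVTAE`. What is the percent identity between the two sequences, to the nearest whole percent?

69%

5 positions differ (3, 8, 9, 10, 16), so 11 of 16 match: 11/16 = 68.75%.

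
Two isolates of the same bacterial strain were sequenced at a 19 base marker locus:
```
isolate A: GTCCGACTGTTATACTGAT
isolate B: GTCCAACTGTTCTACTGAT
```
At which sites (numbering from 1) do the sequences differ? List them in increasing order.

5, 12

Scanning 1-based: 5: G/A; 12: A/C.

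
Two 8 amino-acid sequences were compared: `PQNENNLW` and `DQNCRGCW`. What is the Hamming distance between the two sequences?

The sequences differ at positions 1, 4, 5, 6, 7 (1-based) — 5 in total.

5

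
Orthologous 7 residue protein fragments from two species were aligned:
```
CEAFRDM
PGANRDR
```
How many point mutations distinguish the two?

4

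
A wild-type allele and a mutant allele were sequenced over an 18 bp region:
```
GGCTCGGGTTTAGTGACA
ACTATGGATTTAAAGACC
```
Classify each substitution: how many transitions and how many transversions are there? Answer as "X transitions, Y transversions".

Mismatches (1-based):
position 1: G→A (purine→purine, transition)
position 2: G→C (purine→pyrimidine, transversion)
position 3: C→T (pyrimidine→pyrimidine, transition)
position 4: T→A (pyrimidine→purine, transversion)
position 5: C→T (pyrimidine→pyrimidine, transition)
position 8: G→A (purine→purine, transition)
position 13: G→A (purine→purine, transition)
position 14: T→A (pyrimidine→purine, transversion)
position 18: A→C (purine→pyrimidine, transversion)

5 transitions, 4 transversions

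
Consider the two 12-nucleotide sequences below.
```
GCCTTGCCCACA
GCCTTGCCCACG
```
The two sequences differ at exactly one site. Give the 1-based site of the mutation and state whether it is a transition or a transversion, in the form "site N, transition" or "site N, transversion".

Site 12 changes A→G. A is a purine and G is a purine, so this is a transition.

site 12, transition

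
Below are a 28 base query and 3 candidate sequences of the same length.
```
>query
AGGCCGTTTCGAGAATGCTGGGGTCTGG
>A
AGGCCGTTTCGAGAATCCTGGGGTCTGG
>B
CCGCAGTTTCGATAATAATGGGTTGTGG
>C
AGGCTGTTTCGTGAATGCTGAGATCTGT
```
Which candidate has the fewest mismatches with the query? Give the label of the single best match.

Hamming distances to query — A: 1; B: 8; C: 5.
Smallest is A with 1 mismatch.

A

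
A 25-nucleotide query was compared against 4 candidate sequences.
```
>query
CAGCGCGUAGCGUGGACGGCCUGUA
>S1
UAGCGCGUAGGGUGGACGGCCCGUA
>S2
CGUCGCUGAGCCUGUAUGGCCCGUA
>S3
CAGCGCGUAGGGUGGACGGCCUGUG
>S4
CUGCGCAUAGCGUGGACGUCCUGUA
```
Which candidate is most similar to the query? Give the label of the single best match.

Hamming distances to query — S1: 3; S2: 8; S3: 2; S4: 3.
Smallest is S3 with 2 mismatches.

S3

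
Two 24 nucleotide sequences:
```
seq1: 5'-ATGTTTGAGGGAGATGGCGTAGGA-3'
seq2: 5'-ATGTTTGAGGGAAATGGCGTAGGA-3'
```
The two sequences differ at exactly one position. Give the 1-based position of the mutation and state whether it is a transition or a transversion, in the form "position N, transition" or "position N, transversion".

position 13, transition

Position 13 changes G→A. G is a purine and A is a purine, so this is a transition.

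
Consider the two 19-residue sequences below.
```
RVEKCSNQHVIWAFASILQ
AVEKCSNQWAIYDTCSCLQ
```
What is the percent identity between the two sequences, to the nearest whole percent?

58%

Mismatches at positions 1, 9, 10, 12, 13, 14, 15, 17 (1-based): 8 of 19.
Identical positions: 11/19 = 57.89% → 58%.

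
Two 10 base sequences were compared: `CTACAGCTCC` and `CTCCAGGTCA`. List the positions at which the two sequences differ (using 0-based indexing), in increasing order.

Differences at position 2 (A→C), position 6 (C→G), position 9 (C→A).

2, 6, 9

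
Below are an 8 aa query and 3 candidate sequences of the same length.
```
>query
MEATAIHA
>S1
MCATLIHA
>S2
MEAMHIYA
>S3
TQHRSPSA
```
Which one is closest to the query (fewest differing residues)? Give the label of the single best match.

S1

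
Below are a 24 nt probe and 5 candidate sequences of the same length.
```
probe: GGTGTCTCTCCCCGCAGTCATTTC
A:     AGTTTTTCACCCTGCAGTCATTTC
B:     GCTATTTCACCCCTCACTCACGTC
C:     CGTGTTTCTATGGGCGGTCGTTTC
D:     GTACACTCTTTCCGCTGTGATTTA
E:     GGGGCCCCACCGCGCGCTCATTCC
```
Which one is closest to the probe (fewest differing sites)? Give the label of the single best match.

A differs at 5 sites; B differs at 8 sites; C differs at 8 sites; D differs at 9 sites; E differs at 8 sites. The closest is A.

A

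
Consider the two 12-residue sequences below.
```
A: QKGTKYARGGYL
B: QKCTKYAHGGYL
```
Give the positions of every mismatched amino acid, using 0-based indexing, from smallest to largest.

2, 7

Scanning 0-based: 2: G/C; 7: R/H.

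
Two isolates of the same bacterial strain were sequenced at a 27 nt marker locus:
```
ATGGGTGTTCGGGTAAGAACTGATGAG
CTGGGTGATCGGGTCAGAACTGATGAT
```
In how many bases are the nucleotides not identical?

4

The sequences differ at bases 1, 8, 15, 27 (1-based) — 4 in total.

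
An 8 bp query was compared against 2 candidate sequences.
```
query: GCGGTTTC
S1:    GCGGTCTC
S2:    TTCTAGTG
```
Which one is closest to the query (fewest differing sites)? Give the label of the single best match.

S1

S1 differs at 1 site; S2 differs at 7 sites. The closest is S1.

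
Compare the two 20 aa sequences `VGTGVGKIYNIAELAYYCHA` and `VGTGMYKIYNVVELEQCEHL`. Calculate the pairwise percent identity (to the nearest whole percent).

Mismatches at positions 5, 6, 11, 12, 15, 16, 17, 18, 20 (1-based): 9 of 20.
Identical positions: 11/20 = 55% → 55%.

55%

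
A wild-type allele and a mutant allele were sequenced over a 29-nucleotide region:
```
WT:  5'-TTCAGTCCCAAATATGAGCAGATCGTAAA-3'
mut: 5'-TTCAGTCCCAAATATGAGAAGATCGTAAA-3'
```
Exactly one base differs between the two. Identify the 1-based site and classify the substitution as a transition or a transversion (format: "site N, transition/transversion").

site 19, transversion

The sequences differ only at site 19: C→A (pyrimidine→purine), a transversion.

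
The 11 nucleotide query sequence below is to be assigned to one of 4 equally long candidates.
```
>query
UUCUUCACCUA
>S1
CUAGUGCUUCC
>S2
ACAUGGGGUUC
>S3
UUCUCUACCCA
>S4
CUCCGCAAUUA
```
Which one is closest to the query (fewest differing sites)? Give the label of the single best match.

S3

Hamming distances to query — S1: 9; S2: 9; S3: 3; S4: 5.
Smallest is S3 with 3 mismatches.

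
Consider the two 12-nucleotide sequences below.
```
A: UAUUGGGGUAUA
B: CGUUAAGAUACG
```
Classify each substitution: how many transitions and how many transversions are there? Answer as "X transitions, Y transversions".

7 transitions, 0 transversions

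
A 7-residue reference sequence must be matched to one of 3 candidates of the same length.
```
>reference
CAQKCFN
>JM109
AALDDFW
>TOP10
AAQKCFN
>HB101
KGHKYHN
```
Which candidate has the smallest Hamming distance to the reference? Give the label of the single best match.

Hamming distances to reference — JM109: 5; TOP10: 1; HB101: 5.
Smallest is TOP10 with 1 mismatch.

TOP10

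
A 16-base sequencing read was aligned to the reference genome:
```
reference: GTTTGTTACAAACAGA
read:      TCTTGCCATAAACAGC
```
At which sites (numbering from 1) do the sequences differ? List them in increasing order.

1, 2, 6, 7, 9, 16

Scanning 1-based: 1: G/T; 2: T/C; 6: T/C; 7: T/C; 9: C/T; 16: A/C.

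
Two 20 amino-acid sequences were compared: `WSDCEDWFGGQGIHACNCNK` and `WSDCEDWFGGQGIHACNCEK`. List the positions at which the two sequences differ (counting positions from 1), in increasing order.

19

Differences at position 19 (N→E).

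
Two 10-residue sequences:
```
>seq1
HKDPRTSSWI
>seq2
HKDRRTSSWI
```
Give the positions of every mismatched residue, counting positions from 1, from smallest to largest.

4

Differences at position 4 (P→R).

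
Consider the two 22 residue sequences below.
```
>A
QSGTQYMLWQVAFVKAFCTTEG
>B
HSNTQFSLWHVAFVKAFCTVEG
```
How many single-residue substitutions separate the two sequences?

6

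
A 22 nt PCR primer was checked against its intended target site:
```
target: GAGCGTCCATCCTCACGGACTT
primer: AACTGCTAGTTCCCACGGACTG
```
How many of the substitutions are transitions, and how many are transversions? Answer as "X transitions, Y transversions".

7 transitions, 3 transversions

Transitions (purine↔purine or pyrimidine↔pyrimidine): 1 G→A, 4 C→T, 6 T→C, 7 C→T, 9 A→G, 11 C→T, 13 T→C.
Transversions (purine↔pyrimidine): 3 G→C, 8 C→A, 22 T→G.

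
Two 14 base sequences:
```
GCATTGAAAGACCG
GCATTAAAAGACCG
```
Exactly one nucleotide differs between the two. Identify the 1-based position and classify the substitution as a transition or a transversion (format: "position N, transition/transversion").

Position 6 changes G→A. G is a purine and A is a purine, so this is a transition.

position 6, transition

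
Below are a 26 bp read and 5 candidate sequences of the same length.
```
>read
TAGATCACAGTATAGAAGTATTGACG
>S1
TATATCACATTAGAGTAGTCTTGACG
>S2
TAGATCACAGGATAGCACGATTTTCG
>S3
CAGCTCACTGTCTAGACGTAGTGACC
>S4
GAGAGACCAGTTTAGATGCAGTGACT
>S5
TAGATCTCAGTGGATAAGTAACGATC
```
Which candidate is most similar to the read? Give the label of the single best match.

Hamming distances to read — S1: 5; S2: 6; S3: 7; S4: 9; S5: 8.
Smallest is S1 with 5 mismatches.

S1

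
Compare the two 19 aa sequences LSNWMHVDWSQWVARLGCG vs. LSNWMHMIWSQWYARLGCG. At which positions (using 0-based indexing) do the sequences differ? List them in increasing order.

Scanning 0-based: 6: V/M; 7: D/I; 12: V/Y.

6, 7, 12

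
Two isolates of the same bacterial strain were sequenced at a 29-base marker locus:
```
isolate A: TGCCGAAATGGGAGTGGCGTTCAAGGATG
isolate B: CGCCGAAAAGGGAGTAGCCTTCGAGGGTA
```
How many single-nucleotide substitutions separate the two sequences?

7

The sequences differ at bases 1, 9, 16, 19, 23, 27, 29 (1-based) — 7 in total.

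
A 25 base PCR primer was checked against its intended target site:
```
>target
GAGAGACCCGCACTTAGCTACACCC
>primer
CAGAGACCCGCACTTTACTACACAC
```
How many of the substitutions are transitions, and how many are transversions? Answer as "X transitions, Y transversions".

Transitions (purine↔purine or pyrimidine↔pyrimidine): 17 G→A.
Transversions (purine↔pyrimidine): 1 G→C, 16 A→T, 24 C→A.

1 transition, 3 transversions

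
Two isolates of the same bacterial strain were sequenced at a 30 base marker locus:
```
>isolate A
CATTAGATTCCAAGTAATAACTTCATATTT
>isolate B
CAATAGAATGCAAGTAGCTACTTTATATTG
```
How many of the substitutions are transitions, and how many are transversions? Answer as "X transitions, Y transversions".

Transitions (purine↔purine or pyrimidine↔pyrimidine): 17 A→G, 18 T→C, 24 C→T.
Transversions (purine↔pyrimidine): 3 T→A, 8 T→A, 10 C→G, 19 A→T, 30 T→G.

3 transitions, 5 transversions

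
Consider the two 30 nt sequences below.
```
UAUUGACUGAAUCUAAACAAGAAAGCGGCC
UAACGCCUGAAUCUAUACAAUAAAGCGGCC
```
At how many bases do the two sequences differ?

5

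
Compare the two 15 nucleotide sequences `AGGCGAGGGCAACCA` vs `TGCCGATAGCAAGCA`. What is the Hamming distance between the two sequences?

5

Mismatches (1-based): site 1: A→T; site 3: G→C; site 7: G→T; site 8: G→A; site 13: C→G.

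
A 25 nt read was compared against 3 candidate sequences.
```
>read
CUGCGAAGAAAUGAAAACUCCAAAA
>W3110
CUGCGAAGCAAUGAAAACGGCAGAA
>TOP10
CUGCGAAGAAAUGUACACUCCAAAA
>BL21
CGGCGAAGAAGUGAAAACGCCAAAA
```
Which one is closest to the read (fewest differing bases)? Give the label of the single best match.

W3110 differs at 4 bases; TOP10 differs at 2 bases; BL21 differs at 3 bases. The closest is TOP10.

TOP10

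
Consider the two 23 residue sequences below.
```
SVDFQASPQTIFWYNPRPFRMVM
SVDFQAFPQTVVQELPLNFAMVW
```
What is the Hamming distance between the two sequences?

The sequences differ at residues 7, 11, 12, 13, 14, 15, 17, 18, 20, 23 (1-based) — 10 in total.

10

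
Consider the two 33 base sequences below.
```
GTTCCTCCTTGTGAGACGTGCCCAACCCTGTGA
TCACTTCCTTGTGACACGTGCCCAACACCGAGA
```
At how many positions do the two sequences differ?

The sequences differ at positions 1, 2, 3, 5, 15, 27, 29, 31 (1-based) — 8 in total.

8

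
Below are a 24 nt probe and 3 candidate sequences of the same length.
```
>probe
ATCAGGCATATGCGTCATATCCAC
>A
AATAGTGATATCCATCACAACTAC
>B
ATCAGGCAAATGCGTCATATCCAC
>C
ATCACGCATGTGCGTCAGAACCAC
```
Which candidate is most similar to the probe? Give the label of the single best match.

B

A differs at 9 positions; B differs at 1 position; C differs at 4 positions. The closest is B.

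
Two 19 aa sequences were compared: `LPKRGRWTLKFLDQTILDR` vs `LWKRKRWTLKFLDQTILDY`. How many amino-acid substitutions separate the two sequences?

The sequences differ at positions 2, 5, 19 (1-based) — 3 in total.

3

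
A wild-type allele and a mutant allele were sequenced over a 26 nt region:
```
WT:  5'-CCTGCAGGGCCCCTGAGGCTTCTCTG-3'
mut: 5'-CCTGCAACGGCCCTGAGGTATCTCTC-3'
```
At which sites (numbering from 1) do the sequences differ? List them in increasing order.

7, 8, 10, 19, 20, 26

Scanning 1-based: 7: G/A; 8: G/C; 10: C/G; 19: C/T; 20: T/A; 26: G/C.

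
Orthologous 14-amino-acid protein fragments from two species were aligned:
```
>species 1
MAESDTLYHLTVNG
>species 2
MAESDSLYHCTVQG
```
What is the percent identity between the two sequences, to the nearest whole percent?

Mismatches at positions 6, 10, 13 (1-based): 3 of 14.
Identical positions: 11/14 = 78.57% → 79%.

79%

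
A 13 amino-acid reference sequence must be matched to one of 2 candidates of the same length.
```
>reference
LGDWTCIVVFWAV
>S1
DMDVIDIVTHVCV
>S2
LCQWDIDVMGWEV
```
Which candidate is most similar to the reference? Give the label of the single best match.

Hamming distances to reference — S1: 9; S2: 8.
Smallest is S2 with 8 mismatches.

S2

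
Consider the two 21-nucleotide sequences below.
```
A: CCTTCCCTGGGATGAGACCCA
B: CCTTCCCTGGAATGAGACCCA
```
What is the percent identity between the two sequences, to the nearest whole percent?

95%

1 position differs (11), so 20 of 21 match: 20/21 = 95.24%.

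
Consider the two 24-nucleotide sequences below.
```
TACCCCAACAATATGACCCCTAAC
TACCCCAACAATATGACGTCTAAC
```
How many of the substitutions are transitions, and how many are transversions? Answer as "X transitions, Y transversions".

1 transition, 1 transversion

Transitions (purine↔purine or pyrimidine↔pyrimidine): 19 C→T.
Transversions (purine↔pyrimidine): 18 C→G.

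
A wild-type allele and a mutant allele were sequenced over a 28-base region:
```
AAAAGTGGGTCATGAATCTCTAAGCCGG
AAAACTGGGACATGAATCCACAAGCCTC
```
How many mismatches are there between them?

Mismatches (1-based): position 5: G→C; position 10: T→A; position 19: T→C; position 20: C→A; position 21: T→C; position 27: G→T; position 28: G→C.

7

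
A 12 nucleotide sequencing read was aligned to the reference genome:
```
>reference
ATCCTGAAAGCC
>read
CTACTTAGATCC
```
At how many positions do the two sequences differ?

Comparing position by position, 5 positions differ: 1 (A/C), 3 (C/A), 6 (G/T), 8 (A/G), 10 (G/T).

5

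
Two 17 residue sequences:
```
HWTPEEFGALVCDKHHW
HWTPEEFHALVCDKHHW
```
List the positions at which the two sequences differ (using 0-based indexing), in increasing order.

7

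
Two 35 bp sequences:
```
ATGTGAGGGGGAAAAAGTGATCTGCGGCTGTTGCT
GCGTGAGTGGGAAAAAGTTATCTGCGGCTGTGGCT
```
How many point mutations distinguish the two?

Mismatches (1-based): site 1: A→G; site 2: T→C; site 8: G→T; site 19: G→T; site 32: T→G.

5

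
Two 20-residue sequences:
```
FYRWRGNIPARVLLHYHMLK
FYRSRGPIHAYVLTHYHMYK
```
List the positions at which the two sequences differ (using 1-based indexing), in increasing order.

4, 7, 9, 11, 14, 19

Scanning 1-based: 4: W/S; 7: N/P; 9: P/H; 11: R/Y; 14: L/T; 19: L/Y.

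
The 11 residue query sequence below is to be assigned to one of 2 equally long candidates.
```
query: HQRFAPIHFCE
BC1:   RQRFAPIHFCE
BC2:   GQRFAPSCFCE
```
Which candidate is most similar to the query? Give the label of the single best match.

BC1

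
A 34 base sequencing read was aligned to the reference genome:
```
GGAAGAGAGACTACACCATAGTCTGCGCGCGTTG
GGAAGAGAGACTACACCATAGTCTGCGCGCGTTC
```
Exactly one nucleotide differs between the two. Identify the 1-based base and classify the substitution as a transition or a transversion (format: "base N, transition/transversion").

base 34, transversion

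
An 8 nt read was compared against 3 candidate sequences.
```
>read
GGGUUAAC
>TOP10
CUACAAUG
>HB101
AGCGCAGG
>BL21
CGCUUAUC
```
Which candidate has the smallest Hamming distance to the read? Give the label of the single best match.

TOP10 differs at 7 sites; HB101 differs at 6 sites; BL21 differs at 3 sites. The closest is BL21.

BL21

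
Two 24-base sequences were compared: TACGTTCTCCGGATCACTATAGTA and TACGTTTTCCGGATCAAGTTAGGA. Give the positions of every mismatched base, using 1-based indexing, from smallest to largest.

7, 17, 18, 19, 23

Differences at position 7 (C→T), position 17 (C→A), position 18 (T→G), position 19 (A→T), position 23 (T→G).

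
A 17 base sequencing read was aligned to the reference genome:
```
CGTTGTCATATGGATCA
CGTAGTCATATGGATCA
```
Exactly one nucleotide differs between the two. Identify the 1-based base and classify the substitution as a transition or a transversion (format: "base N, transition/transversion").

base 4, transversion

The sequences differ only at base 4: T→A (pyrimidine→purine), a transversion.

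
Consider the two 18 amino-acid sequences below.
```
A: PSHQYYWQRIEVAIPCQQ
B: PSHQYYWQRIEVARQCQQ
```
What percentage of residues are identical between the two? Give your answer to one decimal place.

88.9%

2 positions differ (14, 15), so 16 of 18 match: 16/18 = 88.89%.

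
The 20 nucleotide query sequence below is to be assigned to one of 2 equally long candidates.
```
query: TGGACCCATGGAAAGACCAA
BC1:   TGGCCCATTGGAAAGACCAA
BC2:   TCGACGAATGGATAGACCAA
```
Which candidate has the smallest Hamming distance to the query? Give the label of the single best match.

Hamming distances to query — BC1: 3; BC2: 4.
Smallest is BC1 with 3 mismatches.

BC1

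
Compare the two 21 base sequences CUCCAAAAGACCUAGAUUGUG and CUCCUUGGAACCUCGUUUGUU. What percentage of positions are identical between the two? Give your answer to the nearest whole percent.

Mismatches at positions 5, 6, 7, 8, 9, 14, 16, 21 (1-based): 8 of 21.
Identical positions: 13/21 = 61.9% → 62%.

62%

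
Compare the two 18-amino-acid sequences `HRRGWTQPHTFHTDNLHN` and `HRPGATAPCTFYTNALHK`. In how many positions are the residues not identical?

8

The sequences differ at positions 3, 5, 7, 9, 12, 14, 15, 18 (1-based) — 8 in total.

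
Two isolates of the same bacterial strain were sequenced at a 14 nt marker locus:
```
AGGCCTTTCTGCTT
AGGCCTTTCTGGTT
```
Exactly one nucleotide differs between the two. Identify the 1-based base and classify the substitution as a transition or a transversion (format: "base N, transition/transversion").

base 12, transversion

The sequences differ only at base 12: C→G (pyrimidine→purine), a transversion.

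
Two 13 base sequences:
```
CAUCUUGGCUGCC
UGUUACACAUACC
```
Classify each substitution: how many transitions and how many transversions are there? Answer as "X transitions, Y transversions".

6 transitions, 3 transversions

Mismatches (1-based):
position 1: C→U (pyrimidine→pyrimidine, transition)
position 2: A→G (purine→purine, transition)
position 4: C→U (pyrimidine→pyrimidine, transition)
position 5: U→A (pyrimidine→purine, transversion)
position 6: U→C (pyrimidine→pyrimidine, transition)
position 7: G→A (purine→purine, transition)
position 8: G→C (purine→pyrimidine, transversion)
position 9: C→A (pyrimidine→purine, transversion)
position 11: G→A (purine→purine, transition)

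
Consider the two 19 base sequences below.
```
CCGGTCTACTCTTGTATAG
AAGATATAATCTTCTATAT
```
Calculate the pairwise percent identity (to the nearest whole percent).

Mismatches at positions 1, 2, 4, 6, 9, 14, 19 (1-based): 7 of 19.
Identical positions: 12/19 = 63.16% → 63%.

63%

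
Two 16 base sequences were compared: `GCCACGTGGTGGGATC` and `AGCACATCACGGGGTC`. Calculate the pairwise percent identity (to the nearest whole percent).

56%

Mismatches at positions 1, 2, 6, 8, 9, 10, 14 (1-based): 7 of 16.
Identical positions: 9/16 = 56.25% → 56%.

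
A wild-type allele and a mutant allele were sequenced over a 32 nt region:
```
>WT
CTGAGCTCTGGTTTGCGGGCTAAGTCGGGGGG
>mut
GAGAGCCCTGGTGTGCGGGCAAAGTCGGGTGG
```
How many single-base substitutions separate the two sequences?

Comparing position by position, 6 sites differ: 1 (C/G), 2 (T/A), 7 (T/C), 13 (T/G), 21 (T/A), 30 (G/T).

6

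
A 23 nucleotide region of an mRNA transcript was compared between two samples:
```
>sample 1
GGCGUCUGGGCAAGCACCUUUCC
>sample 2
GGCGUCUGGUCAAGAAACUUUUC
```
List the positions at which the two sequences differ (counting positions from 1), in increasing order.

Differences at position 10 (G→U), position 15 (C→A), position 17 (C→A), position 22 (C→U).

10, 15, 17, 22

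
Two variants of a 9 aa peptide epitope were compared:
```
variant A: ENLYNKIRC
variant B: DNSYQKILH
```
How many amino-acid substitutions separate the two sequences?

5

The sequences differ at positions 1, 3, 5, 8, 9 (1-based) — 5 in total.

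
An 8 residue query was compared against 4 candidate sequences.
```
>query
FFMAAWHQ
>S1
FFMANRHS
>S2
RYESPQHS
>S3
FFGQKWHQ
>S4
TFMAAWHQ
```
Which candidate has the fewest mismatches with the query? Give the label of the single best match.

S4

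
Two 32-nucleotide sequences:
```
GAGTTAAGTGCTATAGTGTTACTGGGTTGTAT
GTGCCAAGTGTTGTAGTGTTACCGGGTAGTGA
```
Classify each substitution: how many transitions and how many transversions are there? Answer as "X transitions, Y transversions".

Transitions (purine↔purine or pyrimidine↔pyrimidine): 4 T→C, 5 T→C, 11 C→T, 13 A→G, 23 T→C, 31 A→G.
Transversions (purine↔pyrimidine): 2 A→T, 28 T→A, 32 T→A.

6 transitions, 3 transversions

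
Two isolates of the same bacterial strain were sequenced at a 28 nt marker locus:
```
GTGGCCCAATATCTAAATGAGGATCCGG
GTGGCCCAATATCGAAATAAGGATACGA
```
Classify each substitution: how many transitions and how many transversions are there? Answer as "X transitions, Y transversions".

2 transitions, 2 transversions

Mismatches (1-based):
position 14: T→G (pyrimidine→purine, transversion)
position 19: G→A (purine→purine, transition)
position 25: C→A (pyrimidine→purine, transversion)
position 28: G→A (purine→purine, transition)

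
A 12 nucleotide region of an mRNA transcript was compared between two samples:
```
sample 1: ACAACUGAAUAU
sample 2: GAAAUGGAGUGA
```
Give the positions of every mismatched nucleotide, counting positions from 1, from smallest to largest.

1, 2, 5, 6, 9, 11, 12

Scanning 1-based: 1: A/G; 2: C/A; 5: C/U; 6: U/G; 9: A/G; 11: A/G; 12: U/A.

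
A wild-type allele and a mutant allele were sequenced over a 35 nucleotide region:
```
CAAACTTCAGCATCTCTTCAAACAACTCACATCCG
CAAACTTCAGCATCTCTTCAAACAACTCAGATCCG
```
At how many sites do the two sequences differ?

1

The sequences differ at sites 30 (1-based) — 1 in total.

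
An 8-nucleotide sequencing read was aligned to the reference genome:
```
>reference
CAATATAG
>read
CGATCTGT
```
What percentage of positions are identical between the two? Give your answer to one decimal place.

4 positions differ (2, 5, 7, 8), so 4 of 8 match: 4/8 = 50%.

50.0%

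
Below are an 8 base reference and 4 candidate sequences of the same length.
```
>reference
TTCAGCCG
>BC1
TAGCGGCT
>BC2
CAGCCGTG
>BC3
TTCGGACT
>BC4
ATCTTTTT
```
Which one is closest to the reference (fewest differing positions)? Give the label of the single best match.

BC3

Hamming distances to reference — BC1: 5; BC2: 7; BC3: 3; BC4: 6.
Smallest is BC3 with 3 mismatches.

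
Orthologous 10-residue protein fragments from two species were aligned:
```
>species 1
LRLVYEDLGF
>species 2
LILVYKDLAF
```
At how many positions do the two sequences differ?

3

The sequences differ at positions 2, 6, 9 (1-based) — 3 in total.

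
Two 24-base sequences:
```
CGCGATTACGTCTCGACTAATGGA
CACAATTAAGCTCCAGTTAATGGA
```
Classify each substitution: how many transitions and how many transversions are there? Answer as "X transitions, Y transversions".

8 transitions, 1 transversion

Transitions (purine↔purine or pyrimidine↔pyrimidine): 2 G→A, 4 G→A, 11 T→C, 12 C→T, 13 T→C, 15 G→A, 16 A→G, 17 C→T.
Transversions (purine↔pyrimidine): 9 C→A.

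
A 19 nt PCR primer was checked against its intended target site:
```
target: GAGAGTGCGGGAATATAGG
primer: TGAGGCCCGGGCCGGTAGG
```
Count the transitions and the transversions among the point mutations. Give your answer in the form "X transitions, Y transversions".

Transitions (purine↔purine or pyrimidine↔pyrimidine): 2 A→G, 3 G→A, 4 A→G, 6 T→C, 15 A→G.
Transversions (purine↔pyrimidine): 1 G→T, 7 G→C, 12 A→C, 13 A→C, 14 T→G.

5 transitions, 5 transversions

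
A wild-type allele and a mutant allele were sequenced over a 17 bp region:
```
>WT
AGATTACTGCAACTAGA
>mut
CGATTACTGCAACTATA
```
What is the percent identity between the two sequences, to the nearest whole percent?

88%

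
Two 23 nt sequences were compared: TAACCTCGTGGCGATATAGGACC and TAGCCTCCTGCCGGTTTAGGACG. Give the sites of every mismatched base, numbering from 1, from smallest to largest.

Differences at site 3 (A→G), site 8 (G→C), site 11 (G→C), site 14 (A→G), site 16 (A→T), site 23 (C→G).

3, 8, 11, 14, 16, 23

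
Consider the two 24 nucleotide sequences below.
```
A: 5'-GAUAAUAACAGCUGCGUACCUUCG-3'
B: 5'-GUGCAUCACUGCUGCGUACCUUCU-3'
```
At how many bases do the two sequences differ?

6

The sequences differ at bases 2, 3, 4, 7, 10, 24 (1-based) — 6 in total.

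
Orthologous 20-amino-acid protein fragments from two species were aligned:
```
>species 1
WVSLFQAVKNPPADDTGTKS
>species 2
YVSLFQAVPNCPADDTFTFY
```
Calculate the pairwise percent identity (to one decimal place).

Mismatches at positions 1, 9, 11, 17, 19, 20 (1-based): 6 of 20.
Identical positions: 14/20 = 70% → 70.0%.

70.0%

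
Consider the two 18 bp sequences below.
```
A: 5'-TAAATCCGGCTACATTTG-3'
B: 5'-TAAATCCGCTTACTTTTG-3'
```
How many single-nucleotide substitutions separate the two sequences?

Comparing position by position, 3 positions differ: 9 (G/C), 10 (C/T), 14 (A/T).

3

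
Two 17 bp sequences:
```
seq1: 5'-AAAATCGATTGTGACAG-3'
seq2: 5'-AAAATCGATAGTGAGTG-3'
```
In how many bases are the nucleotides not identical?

The sequences differ at bases 10, 15, 16 (1-based) — 3 in total.

3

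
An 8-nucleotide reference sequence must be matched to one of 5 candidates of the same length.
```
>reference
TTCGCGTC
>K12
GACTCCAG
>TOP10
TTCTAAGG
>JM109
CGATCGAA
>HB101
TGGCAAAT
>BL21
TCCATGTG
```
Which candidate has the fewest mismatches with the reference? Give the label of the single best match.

BL21

K12 differs at 6 sites; TOP10 differs at 5 sites; JM109 differs at 6 sites; HB101 differs at 7 sites; BL21 differs at 4 sites. The closest is BL21.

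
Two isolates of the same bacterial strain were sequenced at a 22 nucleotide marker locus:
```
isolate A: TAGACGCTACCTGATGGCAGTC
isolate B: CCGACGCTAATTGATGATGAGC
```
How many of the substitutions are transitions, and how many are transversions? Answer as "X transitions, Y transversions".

Transitions (purine↔purine or pyrimidine↔pyrimidine): 1 T→C, 11 C→T, 17 G→A, 18 C→T, 19 A→G, 20 G→A.
Transversions (purine↔pyrimidine): 2 A→C, 10 C→A, 21 T→G.

6 transitions, 3 transversions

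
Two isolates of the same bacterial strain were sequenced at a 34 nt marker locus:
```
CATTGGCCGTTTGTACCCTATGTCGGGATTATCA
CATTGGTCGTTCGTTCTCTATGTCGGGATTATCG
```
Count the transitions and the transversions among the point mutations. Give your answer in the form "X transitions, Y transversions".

4 transitions, 1 transversion

Mismatches (1-based):
base 7: C→T (pyrimidine→pyrimidine, transition)
base 12: T→C (pyrimidine→pyrimidine, transition)
base 15: A→T (purine→pyrimidine, transversion)
base 17: C→T (pyrimidine→pyrimidine, transition)
base 34: A→G (purine→purine, transition)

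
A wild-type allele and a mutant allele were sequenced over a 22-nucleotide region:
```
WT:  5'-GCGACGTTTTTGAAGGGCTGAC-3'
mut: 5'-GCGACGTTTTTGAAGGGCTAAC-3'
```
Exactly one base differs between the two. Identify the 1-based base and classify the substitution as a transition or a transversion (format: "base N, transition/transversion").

Base 20 changes G→A. G is a purine and A is a purine, so this is a transition.

base 20, transition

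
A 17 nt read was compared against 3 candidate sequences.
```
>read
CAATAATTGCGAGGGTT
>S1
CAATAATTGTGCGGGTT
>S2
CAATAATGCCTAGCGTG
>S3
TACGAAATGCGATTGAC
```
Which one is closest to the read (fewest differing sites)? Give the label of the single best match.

S1

S1 differs at 2 sites; S2 differs at 5 sites; S3 differs at 8 sites. The closest is S1.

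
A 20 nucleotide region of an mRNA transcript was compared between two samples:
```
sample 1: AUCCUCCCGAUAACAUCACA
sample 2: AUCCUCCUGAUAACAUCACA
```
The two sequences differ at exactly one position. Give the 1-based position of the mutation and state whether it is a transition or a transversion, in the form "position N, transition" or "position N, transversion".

Position 8 changes C→U. C is a pyrimidine and U is a pyrimidine, so this is a transition.

position 8, transition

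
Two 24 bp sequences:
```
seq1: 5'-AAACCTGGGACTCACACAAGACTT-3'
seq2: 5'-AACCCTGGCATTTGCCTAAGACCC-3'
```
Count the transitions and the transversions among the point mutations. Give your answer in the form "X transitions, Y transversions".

Mismatches (1-based):
base 3: A→C (purine→pyrimidine, transversion)
base 9: G→C (purine→pyrimidine, transversion)
base 11: C→T (pyrimidine→pyrimidine, transition)
base 13: C→T (pyrimidine→pyrimidine, transition)
base 14: A→G (purine→purine, transition)
base 16: A→C (purine→pyrimidine, transversion)
base 17: C→T (pyrimidine→pyrimidine, transition)
base 23: T→C (pyrimidine→pyrimidine, transition)
base 24: T→C (pyrimidine→pyrimidine, transition)

6 transitions, 3 transversions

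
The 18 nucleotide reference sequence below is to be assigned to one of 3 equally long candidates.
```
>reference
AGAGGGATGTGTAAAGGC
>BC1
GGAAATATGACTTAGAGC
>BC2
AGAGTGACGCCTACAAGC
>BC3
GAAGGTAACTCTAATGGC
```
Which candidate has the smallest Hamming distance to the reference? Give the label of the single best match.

BC2

BC1 differs at 9 positions; BC2 differs at 6 positions; BC3 differs at 7 positions. The closest is BC2.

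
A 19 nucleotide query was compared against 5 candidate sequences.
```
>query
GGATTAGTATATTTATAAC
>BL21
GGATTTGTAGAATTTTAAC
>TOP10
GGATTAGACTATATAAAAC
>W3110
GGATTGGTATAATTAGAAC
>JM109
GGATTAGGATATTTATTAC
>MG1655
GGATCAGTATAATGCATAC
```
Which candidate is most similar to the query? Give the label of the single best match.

Hamming distances to query — BL21: 4; TOP10: 4; W3110: 3; JM109: 2; MG1655: 6.
Smallest is JM109 with 2 mismatches.

JM109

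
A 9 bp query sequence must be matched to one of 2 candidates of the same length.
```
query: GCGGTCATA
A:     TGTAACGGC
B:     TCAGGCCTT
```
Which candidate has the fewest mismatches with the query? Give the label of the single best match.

B

Hamming distances to query — A: 8; B: 5.
Smallest is B with 5 mismatches.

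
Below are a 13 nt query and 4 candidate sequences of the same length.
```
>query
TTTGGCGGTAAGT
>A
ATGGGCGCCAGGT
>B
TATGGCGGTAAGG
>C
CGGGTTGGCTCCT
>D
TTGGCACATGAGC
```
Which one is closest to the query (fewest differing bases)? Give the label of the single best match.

Hamming distances to query — A: 5; B: 2; C: 9; D: 7.
Smallest is B with 2 mismatches.

B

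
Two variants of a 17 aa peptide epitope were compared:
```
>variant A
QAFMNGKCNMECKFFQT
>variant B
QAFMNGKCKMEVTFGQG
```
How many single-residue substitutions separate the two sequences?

5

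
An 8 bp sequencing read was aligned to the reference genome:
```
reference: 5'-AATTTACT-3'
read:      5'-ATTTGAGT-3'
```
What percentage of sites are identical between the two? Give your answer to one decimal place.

62.5%

Mismatches at positions 2, 5, 7 (1-based): 3 of 8.
Identical positions: 5/8 = 62.5% → 62.5%.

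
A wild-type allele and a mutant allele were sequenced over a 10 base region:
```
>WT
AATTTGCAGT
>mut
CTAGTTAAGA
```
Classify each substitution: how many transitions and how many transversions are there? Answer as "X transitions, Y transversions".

0 transitions, 7 transversions

Mismatches (1-based):
base 1: A→C (purine→pyrimidine, transversion)
base 2: A→T (purine→pyrimidine, transversion)
base 3: T→A (pyrimidine→purine, transversion)
base 4: T→G (pyrimidine→purine, transversion)
base 6: G→T (purine→pyrimidine, transversion)
base 7: C→A (pyrimidine→purine, transversion)
base 10: T→A (pyrimidine→purine, transversion)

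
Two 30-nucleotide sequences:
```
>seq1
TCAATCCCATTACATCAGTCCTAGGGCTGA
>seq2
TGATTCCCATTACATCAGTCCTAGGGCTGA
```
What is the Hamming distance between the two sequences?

Mismatches (1-based): base 2: C→G; base 4: A→T.

2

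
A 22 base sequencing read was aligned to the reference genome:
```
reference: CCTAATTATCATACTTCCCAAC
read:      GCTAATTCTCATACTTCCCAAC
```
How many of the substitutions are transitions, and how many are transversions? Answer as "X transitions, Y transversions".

Mismatches (1-based):
site 1: C→G (pyrimidine→purine, transversion)
site 8: A→C (purine→pyrimidine, transversion)

0 transitions, 2 transversions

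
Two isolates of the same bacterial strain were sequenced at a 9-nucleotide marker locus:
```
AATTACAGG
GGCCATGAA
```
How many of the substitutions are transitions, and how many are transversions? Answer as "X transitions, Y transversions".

8 transitions, 0 transversions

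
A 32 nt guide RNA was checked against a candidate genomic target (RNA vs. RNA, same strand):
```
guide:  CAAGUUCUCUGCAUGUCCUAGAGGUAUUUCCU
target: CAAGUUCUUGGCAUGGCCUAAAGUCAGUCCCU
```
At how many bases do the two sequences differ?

8

Comparing position by position, 8 bases differ: 9 (C/U), 10 (U/G), 16 (U/G), 21 (G/A), 24 (G/U), 25 (U/C), 27 (U/G), 29 (U/C).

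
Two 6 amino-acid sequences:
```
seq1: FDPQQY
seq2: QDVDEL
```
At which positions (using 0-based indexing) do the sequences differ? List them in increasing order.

0, 2, 3, 4, 5

Scanning 0-based: 0: F/Q; 2: P/V; 3: Q/D; 4: Q/E; 5: Y/L.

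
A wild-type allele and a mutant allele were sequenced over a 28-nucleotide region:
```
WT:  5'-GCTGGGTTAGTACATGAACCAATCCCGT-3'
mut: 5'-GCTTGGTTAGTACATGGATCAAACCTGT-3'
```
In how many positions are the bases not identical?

Comparing position by position, 5 positions differ: 4 (G/T), 17 (A/G), 19 (C/T), 23 (T/A), 26 (C/T).

5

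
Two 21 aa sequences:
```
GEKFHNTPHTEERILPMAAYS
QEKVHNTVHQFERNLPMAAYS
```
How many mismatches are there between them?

6

Mismatches (1-based): position 1: G→Q; position 4: F→V; position 8: P→V; position 10: T→Q; position 11: E→F; position 14: I→N.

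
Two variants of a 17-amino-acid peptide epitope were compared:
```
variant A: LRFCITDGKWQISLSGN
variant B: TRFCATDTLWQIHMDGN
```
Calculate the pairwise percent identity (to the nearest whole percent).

59%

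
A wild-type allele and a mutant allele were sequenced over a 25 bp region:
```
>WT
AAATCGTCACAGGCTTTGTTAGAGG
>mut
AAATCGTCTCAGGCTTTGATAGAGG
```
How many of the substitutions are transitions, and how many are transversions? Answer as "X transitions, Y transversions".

0 transitions, 2 transversions

Transitions (purine↔purine or pyrimidine↔pyrimidine): none.
Transversions (purine↔pyrimidine): 9 A→T, 19 T→A.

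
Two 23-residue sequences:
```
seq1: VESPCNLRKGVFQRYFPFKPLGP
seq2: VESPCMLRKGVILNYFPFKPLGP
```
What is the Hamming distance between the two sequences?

4

Mismatches (1-based): position 6: N→M; position 12: F→I; position 13: Q→L; position 14: R→N.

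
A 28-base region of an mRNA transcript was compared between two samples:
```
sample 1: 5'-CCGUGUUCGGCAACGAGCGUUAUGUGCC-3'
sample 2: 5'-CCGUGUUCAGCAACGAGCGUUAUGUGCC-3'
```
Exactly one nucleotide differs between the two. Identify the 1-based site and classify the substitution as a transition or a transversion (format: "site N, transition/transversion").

site 9, transition

The sequences differ only at site 9: G→A (purine→purine), a transition.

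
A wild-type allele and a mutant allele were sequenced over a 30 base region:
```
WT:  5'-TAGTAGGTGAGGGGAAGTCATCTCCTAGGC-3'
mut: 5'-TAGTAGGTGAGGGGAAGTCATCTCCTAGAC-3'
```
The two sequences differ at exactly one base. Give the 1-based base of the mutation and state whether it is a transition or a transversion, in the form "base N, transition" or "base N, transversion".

base 29, transition

Base 29 changes G→A. G is a purine and A is a purine, so this is a transition.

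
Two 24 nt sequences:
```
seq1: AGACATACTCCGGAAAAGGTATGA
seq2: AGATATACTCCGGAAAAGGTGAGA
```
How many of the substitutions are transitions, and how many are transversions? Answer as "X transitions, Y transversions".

Transitions (purine↔purine or pyrimidine↔pyrimidine): 4 C→T, 21 A→G.
Transversions (purine↔pyrimidine): 22 T→A.

2 transitions, 1 transversion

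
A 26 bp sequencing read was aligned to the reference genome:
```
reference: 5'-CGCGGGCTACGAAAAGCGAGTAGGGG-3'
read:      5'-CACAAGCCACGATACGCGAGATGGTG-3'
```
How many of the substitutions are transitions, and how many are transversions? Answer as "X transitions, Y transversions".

Mismatches (1-based):
site 2: G→A (purine→purine, transition)
site 4: G→A (purine→purine, transition)
site 5: G→A (purine→purine, transition)
site 8: T→C (pyrimidine→pyrimidine, transition)
site 13: A→T (purine→pyrimidine, transversion)
site 15: A→C (purine→pyrimidine, transversion)
site 21: T→A (pyrimidine→purine, transversion)
site 22: A→T (purine→pyrimidine, transversion)
site 25: G→T (purine→pyrimidine, transversion)

4 transitions, 5 transversions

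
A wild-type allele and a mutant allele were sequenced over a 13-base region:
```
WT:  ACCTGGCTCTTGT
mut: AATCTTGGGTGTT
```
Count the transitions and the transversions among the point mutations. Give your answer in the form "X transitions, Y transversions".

Transitions (purine↔purine or pyrimidine↔pyrimidine): 3 C→T, 4 T→C.
Transversions (purine↔pyrimidine): 2 C→A, 5 G→T, 6 G→T, 7 C→G, 8 T→G, 9 C→G, 11 T→G, 12 G→T.

2 transitions, 8 transversions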